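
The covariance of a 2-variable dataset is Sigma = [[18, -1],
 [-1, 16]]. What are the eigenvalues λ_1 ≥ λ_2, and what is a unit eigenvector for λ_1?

Step 1 — characteristic polynomial of 2×2 Sigma:
  det(Sigma - λI) = λ² - trace · λ + det = 0.
  trace = 18 + 16 = 34, det = 18·16 - (-1)² = 287.
Step 2 — discriminant:
  Δ = trace² - 4·det = 1156 - 1148 = 8.
Step 3 — eigenvalues:
  λ = (trace ± √Δ)/2 = (34 ± 2.8284)/2,
  λ_1 = 18.4142,  λ_2 = 15.5858.

Step 4 — unit eigenvector for λ_1: solve (Sigma - λ_1 I)v = 0. First row:
  (18 - 18.4142)·v_x + (-1)·v_y = 0, i.e. (-0.4142)·v_x + (-1)·v_y = 0,
  so v ∝ (b, λ_1 - a) = (-1, 0.4142); multiply by -1 so the first entry is positive: u = (1, -0.4142).
  ||u|| = √((1)² + (-0.4142)²) = √(1.1716) ≈ 1.0824,
  v_1 = u/||u|| ≈ (0.9239, -0.3827) (||v_1|| = 1).

λ_1 = 18.4142,  λ_2 = 15.5858;  v_1 ≈ (0.9239, -0.3827)


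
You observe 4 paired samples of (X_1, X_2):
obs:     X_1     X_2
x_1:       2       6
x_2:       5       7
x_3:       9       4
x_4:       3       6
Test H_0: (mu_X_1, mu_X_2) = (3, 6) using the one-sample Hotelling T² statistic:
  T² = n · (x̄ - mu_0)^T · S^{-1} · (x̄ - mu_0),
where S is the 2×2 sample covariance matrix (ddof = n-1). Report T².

Step 1 — sample mean vector:
  mean(X_1) = (2 + 5 + 9 + 3) / 4 = 19/4 = 4.75
  mean(X_2) = (6 + 7 + 4 + 6) / 4 = 23/4 = 5.75
  x̄ = (4.75, 5.75),  deviation x̄ - mu_0 = (4.75, 5.75) - (3, 6) = (1.75, -0.25).

Step 2 — sample covariance matrix, S[i,j] = (1/(n-1)) · Σ_k (x_{k,i} - mean_i) · (x_{k,j} - mean_j), divisor n-1 = 3:
  S[X_1,X_1] = ((-2.75)·(-2.75) + (0.25)·(0.25) + (4.25)·(4.25) + (-1.75)·(-1.75)) / 3 = 28.75/3 = 9.5833
  S[X_1,X_2] = ((-2.75)·(0.25) + (0.25)·(1.25) + (4.25)·(-1.75) + (-1.75)·(0.25)) / 3 = -8.25/3 = -2.75
  S[X_2,X_2] = ((0.25)·(0.25) + (1.25)·(1.25) + (-1.75)·(-1.75) + (0.25)·(0.25)) / 3 = 4.75/3 = 1.5833
  S = [[9.5833, -2.75],
 [-2.75, 1.5833]].

Step 3 — invert S. det(S) = 9.5833·1.5833 - (-2.75)² = 7.6111.
  S^{-1} = (1/det) · [[d, -b], [-b, a]] = [[0.208, 0.3613],
 [0.3613, 1.2591]].

Step 4 — quadratic form (x̄ - mu_0)^T · S^{-1} · (x̄ - mu_0):
  S^{-1} · (x̄ - mu_0) = (0.2737, 0.3175),
  (x̄ - mu_0)^T · [...] = (1.75)·(0.2737) + (-0.25)·(0.3175) = 0.3996.

Step 5 — scale by n: T² = 4 · 0.3996 = 1.5985.

T² ≈ 1.5985


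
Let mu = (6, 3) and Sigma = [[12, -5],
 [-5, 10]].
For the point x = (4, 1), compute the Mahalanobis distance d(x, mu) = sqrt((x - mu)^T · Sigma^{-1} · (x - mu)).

Step 1 — centre the observation: (x - mu) = (-2, -2).

Step 2 — invert Sigma. det(Sigma) = 12·10 - (-5)² = 95.
  Sigma^{-1} = (1/det) · [[d, -b], [-b, a]] = [[0.1053, 0.0526],
 [0.0526, 0.1263]].

Step 3 — form the quadratic (x - mu)^T · Sigma^{-1} · (x - mu):
  Sigma^{-1} · (x - mu) = (-0.3158, -0.3579).
  (x - mu)^T · [Sigma^{-1} · (x - mu)] = (-2)·(-0.3158) + (-2)·(-0.3579) = 1.3474.

Step 4 — take square root: d = √(1.3474) ≈ 1.1608.

d(x, mu) = √(1.3474) ≈ 1.1608


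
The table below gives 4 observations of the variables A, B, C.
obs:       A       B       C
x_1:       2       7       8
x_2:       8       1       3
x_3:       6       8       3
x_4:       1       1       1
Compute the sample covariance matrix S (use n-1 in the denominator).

Step 1 — column means:
  mean(A) = (2 + 8 + 6 + 1) / 4 = 17/4 = 4.25
  mean(B) = (7 + 1 + 8 + 1) / 4 = 17/4 = 4.25
  mean(C) = (8 + 3 + 3 + 1) / 4 = 15/4 = 3.75

Step 2 — sample covariance S[i,j] = (1/(n-1)) · Σ_k (x_{k,i} - mean_i) · (x_{k,j} - mean_j), with n-1 = 3.
  S[A,A] = ((-2.25)·(-2.25) + (3.75)·(3.75) + (1.75)·(1.75) + (-3.25)·(-3.25)) / 3 = 32.75/3 = 10.9167
  S[A,B] = ((-2.25)·(2.75) + (3.75)·(-3.25) + (1.75)·(3.75) + (-3.25)·(-3.25)) / 3 = -1.25/3 = -0.4167
  S[A,C] = ((-2.25)·(4.25) + (3.75)·(-0.75) + (1.75)·(-0.75) + (-3.25)·(-2.75)) / 3 = -4.75/3 = -1.5833
  S[B,B] = ((2.75)·(2.75) + (-3.25)·(-3.25) + (3.75)·(3.75) + (-3.25)·(-3.25)) / 3 = 42.75/3 = 14.25
  S[B,C] = ((2.75)·(4.25) + (-3.25)·(-0.75) + (3.75)·(-0.75) + (-3.25)·(-2.75)) / 3 = 20.25/3 = 6.75
  S[C,C] = ((4.25)·(4.25) + (-0.75)·(-0.75) + (-0.75)·(-0.75) + (-2.75)·(-2.75)) / 3 = 26.75/3 = 8.9167

S is symmetric (S[j,i] = S[i,j]). Assembling:

S = [[10.9167, -0.4167, -1.5833],
 [-0.4167, 14.25, 6.75],
 [-1.5833, 6.75, 8.9167]]


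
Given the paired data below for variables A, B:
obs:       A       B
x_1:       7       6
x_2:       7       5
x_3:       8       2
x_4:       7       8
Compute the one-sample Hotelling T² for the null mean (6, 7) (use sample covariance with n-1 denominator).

Step 1 — sample mean vector:
  mean(A) = (7 + 7 + 8 + 7) / 4 = 29/4 = 7.25
  mean(B) = (6 + 5 + 2 + 8) / 4 = 21/4 = 5.25
  x̄ = (7.25, 5.25),  deviation x̄ - mu_0 = (7.25, 5.25) - (6, 7) = (1.25, -1.75).

Step 2 — sample covariance matrix, S[i,j] = (1/(n-1)) · Σ_k (x_{k,i} - mean_i) · (x_{k,j} - mean_j), divisor n-1 = 3:
  S[A,A] = ((-0.25)·(-0.25) + (-0.25)·(-0.25) + (0.75)·(0.75) + (-0.25)·(-0.25)) / 3 = 0.75/3 = 0.25
  S[A,B] = ((-0.25)·(0.75) + (-0.25)·(-0.25) + (0.75)·(-3.25) + (-0.25)·(2.75)) / 3 = -3.25/3 = -1.0833
  S[B,B] = ((0.75)·(0.75) + (-0.25)·(-0.25) + (-3.25)·(-3.25) + (2.75)·(2.75)) / 3 = 18.75/3 = 6.25
  S = [[0.25, -1.0833],
 [-1.0833, 6.25]].

Step 3 — invert S. det(S) = 0.25·6.25 - (-1.0833)² = 0.3889.
  S^{-1} = (1/det) · [[d, -b], [-b, a]] = [[16.0714, 2.7857],
 [2.7857, 0.6429]].

Step 4 — quadratic form (x̄ - mu_0)^T · S^{-1} · (x̄ - mu_0):
  S^{-1} · (x̄ - mu_0) = (15.2143, 2.3571),
  (x̄ - mu_0)^T · [...] = (1.25)·(15.2143) + (-1.75)·(2.3571) = 14.8929.

Step 5 — scale by n: T² = 4 · 14.8929 = 59.5714.

T² ≈ 59.5714


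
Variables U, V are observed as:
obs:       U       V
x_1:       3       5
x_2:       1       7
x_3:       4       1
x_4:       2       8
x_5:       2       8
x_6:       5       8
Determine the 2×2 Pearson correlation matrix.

Step 1 — column means:
  mean(U) = (3 + 1 + 4 + 2 + 2 + 5) / 6 = 17/6 = 2.8333
  mean(V) = (5 + 7 + 1 + 8 + 8 + 8) / 6 = 37/6 = 6.1667

Step 2 — sample variances and covariances s[i,j] = (1/(n-1)) · Σ_k (x_{k,i} - mean_i) · (x_{k,j} - mean_j), with n-1 = 5:
  s[U,U] = ((0.1667)·(0.1667) + (-1.8333)·(-1.8333) + (1.1667)·(1.1667) + (-0.8333)·(-0.8333) + (-0.8333)·(-0.8333) + (2.1667)·(2.1667)) / 5 = 10.8333/5 = 2.1667
  s[U,V] = ((0.1667)·(-1.1667) + (-1.8333)·(0.8333) + (1.1667)·(-5.1667) + (-0.8333)·(1.8333) + (-0.8333)·(1.8333) + (2.1667)·(1.8333)) / 5 = -6.8333/5 = -1.3667
  s[V,V] = ((-1.1667)·(-1.1667) + (0.8333)·(0.8333) + (-5.1667)·(-5.1667) + (1.8333)·(1.8333) + (1.8333)·(1.8333) + (1.8333)·(1.8333)) / 5 = 38.8333/5 = 7.7667
  Sample standard deviations s_i = √(s[i,i]):
  s(U) = √(2.1667) = 1.472
  s(V) = √(7.7667) = 2.7869

Step 3 — r_{ij} = s_{ij} / (s_i · s_j):
  r[U,U] = 1 (diagonal).
  r[U,V] = -1.3667 / (1.472 · 2.7869) = -1.3667 / 4.1022 = -0.3332
  r[V,V] = 1 (diagonal).

R is symmetric with unit diagonal. Assembling:

R = [[1, -0.3332],
 [-0.3332, 1]]


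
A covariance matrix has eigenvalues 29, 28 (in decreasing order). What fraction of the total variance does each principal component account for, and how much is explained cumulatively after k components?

Step 1 — total variance = trace(Sigma) = Σ λ_i = 29 + 28 = 57.

Step 2 — fraction explained by component i = λ_i / Σ λ:
  PC1: 29/57 = 0.5088
  PC2: 28/57 = 0.4912

Step 3 — cumulative fraction after k components = (λ_1 + ... + λ_k) / Σ λ:
  k = 1: 29/57 = 0.5088
  k = 2: (29 + 28)/57 = 57/57 = 1

Summary (fraction, with percent):

explained: PC1 0.5088 (50.88%), PC2 0.4912 (49.12%);  cumulative: 0.5088, 1


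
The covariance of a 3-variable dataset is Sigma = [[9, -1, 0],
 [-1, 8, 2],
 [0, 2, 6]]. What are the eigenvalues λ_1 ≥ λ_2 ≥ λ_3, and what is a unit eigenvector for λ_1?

Step 1 — characteristic polynomial p(λ) = det(λI - Sigma) = λ³ - tr·λ² + c_1·λ - det, where tr = trace, c_1 = sum of the principal 2×2 minors, det = det(Sigma):
  tr = 9 + 8 + 6 = 23,
  c_1 = (9·8 - (-1)²) + (9·6 - (0)²) + (8·6 - (2)²) = 71 + 54 + 44 = 169,
  det = 9·(8·6 - (2)²) - (-1)·((-1)·6 - (2)·(0)) + (0)·((-1)·(2) - 8·(0)) = 9·(44) - (-1)·(-6) + (0)·(-2) = 390.
  So p(λ) = λ³ - 23λ² + 169λ - 390.
Step 2 — look for an integer root (rational root theorem: any rational root is an integer divisor of 390). Testing λ = 10:
  p(10) = 1000 - 2300 + 1690 - 390 = 0  ✓
  Dividing out (λ - 10): p(λ) = (λ - 10)(λ² - 13λ + 39).
Step 3 — remaining eigenvalues from the quadratic λ² - 13λ + 39 = 0:
  Δ = 13² - 4·39 = 169 - 156 = 13,  λ = (13 ± √13)/2 = (13 ± 3.6056)/2 ≈ 8.3028 or 4.6972.
  Sorted: λ_1 = 10,  λ_2 = 8.3028,  λ_3 = 4.6972  (check: sum = 23 = tr ✓).

Step 4 — unit eigenvector for λ_1 = 10: v spans the null space of (Sigma - λ_1 I), whose rows are
  r_1 = (-1, -1, 0),  r_2 = (-1, -2, 2),  r_3 = (0, 2, -4).
  v is orthogonal to every row, so take v ∝ r_1 × r_2 = ((-1)·(2) - (0)·(-2), (0)·(-1) - (-1)·(2), (-1)·(-2) - (-1)·(-1)) = (-2, 2, 1).
  Rescale (multiply by -1 so the first nonzero entry is positive): u = (2, -2, -1).
  ||u|| = √((2)² + (-2)² + (-1)²) = √(9) = 3,  v_1 = u/||u|| ≈ (0.6667, -0.6667, -0.3333) (||v_1|| = 1).

λ_1 = 10,  λ_2 = 8.3028,  λ_3 = 4.6972;  v_1 ≈ (0.6667, -0.6667, -0.3333)


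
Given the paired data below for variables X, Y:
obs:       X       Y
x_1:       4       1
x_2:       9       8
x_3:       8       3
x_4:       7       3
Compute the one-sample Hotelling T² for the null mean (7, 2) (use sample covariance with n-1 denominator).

Step 1 — sample mean vector:
  mean(X) = (4 + 9 + 8 + 7) / 4 = 28/4 = 7
  mean(Y) = (1 + 8 + 3 + 3) / 4 = 15/4 = 3.75
  x̄ = (7, 3.75),  deviation x̄ - mu_0 = (7, 3.75) - (7, 2) = (0, 1.75).

Step 2 — sample covariance matrix, S[i,j] = (1/(n-1)) · Σ_k (x_{k,i} - mean_i) · (x_{k,j} - mean_j), divisor n-1 = 3:
  S[X,X] = ((-3)·(-3) + (2)·(2) + (1)·(1) + (0)·(0)) / 3 = 14/3 = 4.6667
  S[X,Y] = ((-3)·(-2.75) + (2)·(4.25) + (1)·(-0.75) + (0)·(-0.75)) / 3 = 16/3 = 5.3333
  S[Y,Y] = ((-2.75)·(-2.75) + (4.25)·(4.25) + (-0.75)·(-0.75) + (-0.75)·(-0.75)) / 3 = 26.75/3 = 8.9167
  S = [[4.6667, 5.3333],
 [5.3333, 8.9167]].

Step 3 — invert S. det(S) = 4.6667·8.9167 - (5.3333)² = 13.1667.
  S^{-1} = (1/det) · [[d, -b], [-b, a]] = [[0.6772, -0.4051],
 [-0.4051, 0.3544]].

Step 4 — quadratic form (x̄ - mu_0)^T · S^{-1} · (x̄ - mu_0):
  S^{-1} · (x̄ - mu_0) = (-0.7089, 0.6203),
  (x̄ - mu_0)^T · [...] = (0)·(-0.7089) + (1.75)·(0.6203) = 1.0854.

Step 5 — scale by n: T² = 4 · 1.0854 = 4.3418.

T² ≈ 4.3418


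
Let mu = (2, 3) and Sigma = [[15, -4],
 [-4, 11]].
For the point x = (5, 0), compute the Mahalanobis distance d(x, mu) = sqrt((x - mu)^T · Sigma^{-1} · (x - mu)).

Step 1 — centre the observation: (x - mu) = (3, -3).

Step 2 — invert Sigma. det(Sigma) = 15·11 - (-4)² = 149.
  Sigma^{-1} = (1/det) · [[d, -b], [-b, a]] = [[0.0738, 0.0268],
 [0.0268, 0.1007]].

Step 3 — form the quadratic (x - mu)^T · Sigma^{-1} · (x - mu):
  Sigma^{-1} · (x - mu) = (0.1409, -0.2215).
  (x - mu)^T · [Sigma^{-1} · (x - mu)] = (3)·(0.1409) + (-3)·(-0.2215) = 1.0872.

Step 4 — take square root: d = √(1.0872) ≈ 1.0427.

d(x, mu) = √(1.0872) ≈ 1.0427


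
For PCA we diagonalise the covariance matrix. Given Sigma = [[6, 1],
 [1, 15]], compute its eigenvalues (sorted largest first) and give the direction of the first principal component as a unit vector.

Step 1 — characteristic polynomial of 2×2 Sigma:
  det(Sigma - λI) = λ² - trace · λ + det = 0.
  trace = 6 + 15 = 21, det = 6·15 - (1)² = 89.
Step 2 — discriminant:
  Δ = trace² - 4·det = 441 - 356 = 85.
Step 3 — eigenvalues:
  λ = (trace ± √Δ)/2 = (21 ± 9.2195)/2,
  λ_1 = 15.1098,  λ_2 = 5.8902.

Step 4 — unit eigenvector for λ_1: solve (Sigma - λ_1 I)v = 0. First row:
  (6 - 15.1098)·v_x + (1)·v_y = 0, i.e. (-9.1098)·v_x + (1)·v_y = 0,
  so v ∝ (b, λ_1 - a) = (1, 9.1098) = u.
  ||u|| = √((1)² + (9.1098)²) = √(83.988) ≈ 9.1645,
  v_1 = u/||u|| ≈ (0.1091, 0.994) (||v_1|| = 1).

λ_1 = 15.1098,  λ_2 = 5.8902;  v_1 ≈ (0.1091, 0.994)


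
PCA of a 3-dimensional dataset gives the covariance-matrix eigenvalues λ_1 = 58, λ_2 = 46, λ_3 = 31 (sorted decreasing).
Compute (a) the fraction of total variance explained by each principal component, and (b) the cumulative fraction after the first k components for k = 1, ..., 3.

Step 1 — total variance = trace(Sigma) = Σ λ_i = 58 + 46 + 31 = 135.

Step 2 — fraction explained by component i = λ_i / Σ λ:
  PC1: 58/135 = 0.4296
  PC2: 46/135 = 0.3407
  PC3: 31/135 = 0.2296

Step 3 — cumulative fraction after k components = (λ_1 + ... + λ_k) / Σ λ:
  k = 1: 58/135 = 0.4296
  k = 2: (58 + 46)/135 = 104/135 = 0.7704
  k = 3: (58 + 46 + 31)/135 = 135/135 = 1

Summary (fraction, with percent):

explained: PC1 0.4296 (42.96%), PC2 0.3407 (34.07%), PC3 0.2296 (22.96%);  cumulative: 0.4296, 0.7704, 1


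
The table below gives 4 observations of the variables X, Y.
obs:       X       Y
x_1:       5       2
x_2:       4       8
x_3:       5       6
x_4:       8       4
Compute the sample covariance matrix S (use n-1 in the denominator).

Step 1 — column means:
  mean(X) = (5 + 4 + 5 + 8) / 4 = 22/4 = 5.5
  mean(Y) = (2 + 8 + 6 + 4) / 4 = 20/4 = 5

Step 2 — sample covariance S[i,j] = (1/(n-1)) · Σ_k (x_{k,i} - mean_i) · (x_{k,j} - mean_j), with n-1 = 3.
  S[X,X] = ((-0.5)·(-0.5) + (-1.5)·(-1.5) + (-0.5)·(-0.5) + (2.5)·(2.5)) / 3 = 9/3 = 3
  S[X,Y] = ((-0.5)·(-3) + (-1.5)·(3) + (-0.5)·(1) + (2.5)·(-1)) / 3 = -6/3 = -2
  S[Y,Y] = ((-3)·(-3) + (3)·(3) + (1)·(1) + (-1)·(-1)) / 3 = 20/3 = 6.6667

S is symmetric (S[j,i] = S[i,j]). Assembling:

S = [[3, -2],
 [-2, 6.6667]]


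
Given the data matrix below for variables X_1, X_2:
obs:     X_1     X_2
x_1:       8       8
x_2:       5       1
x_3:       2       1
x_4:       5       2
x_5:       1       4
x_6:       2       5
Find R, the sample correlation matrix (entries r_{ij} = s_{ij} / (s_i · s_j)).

Step 1 — column means:
  mean(X_1) = (8 + 5 + 2 + 5 + 1 + 2) / 6 = 23/6 = 3.8333
  mean(X_2) = (8 + 1 + 1 + 2 + 4 + 5) / 6 = 21/6 = 3.5

Step 2 — sample variances and covariances s[i,j] = (1/(n-1)) · Σ_k (x_{k,i} - mean_i) · (x_{k,j} - mean_j), with n-1 = 5:
  s[X_1,X_1] = ((4.1667)·(4.1667) + (1.1667)·(1.1667) + (-1.8333)·(-1.8333) + (1.1667)·(1.1667) + (-2.8333)·(-2.8333) + (-1.8333)·(-1.8333)) / 5 = 34.8333/5 = 6.9667
  s[X_1,X_2] = ((4.1667)·(4.5) + (1.1667)·(-2.5) + (-1.8333)·(-2.5) + (1.1667)·(-1.5) + (-2.8333)·(0.5) + (-1.8333)·(1.5)) / 5 = 14.5/5 = 2.9
  s[X_2,X_2] = ((4.5)·(4.5) + (-2.5)·(-2.5) + (-2.5)·(-2.5) + (-1.5)·(-1.5) + (0.5)·(0.5) + (1.5)·(1.5)) / 5 = 37.5/5 = 7.5
  Sample standard deviations s_i = √(s[i,i]):
  s(X_1) = √(6.9667) = 2.6394
  s(X_2) = √(7.5) = 2.7386

Step 3 — r_{ij} = s_{ij} / (s_i · s_j):
  r[X_1,X_1] = 1 (diagonal).
  r[X_1,X_2] = 2.9 / (2.6394 · 2.7386) = 2.9 / 7.2284 = 0.4012
  r[X_2,X_2] = 1 (diagonal).

R is symmetric with unit diagonal. Assembling:

R = [[1, 0.4012],
 [0.4012, 1]]


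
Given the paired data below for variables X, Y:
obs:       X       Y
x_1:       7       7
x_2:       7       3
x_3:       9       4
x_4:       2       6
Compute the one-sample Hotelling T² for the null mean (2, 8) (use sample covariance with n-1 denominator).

Step 1 — sample mean vector:
  mean(X) = (7 + 7 + 9 + 2) / 4 = 25/4 = 6.25
  mean(Y) = (7 + 3 + 4 + 6) / 4 = 20/4 = 5
  x̄ = (6.25, 5),  deviation x̄ - mu_0 = (6.25, 5) - (2, 8) = (4.25, -3).

Step 2 — sample covariance matrix, S[i,j] = (1/(n-1)) · Σ_k (x_{k,i} - mean_i) · (x_{k,j} - mean_j), divisor n-1 = 3:
  S[X,X] = ((0.75)·(0.75) + (0.75)·(0.75) + (2.75)·(2.75) + (-4.25)·(-4.25)) / 3 = 26.75/3 = 8.9167
  S[X,Y] = ((0.75)·(2) + (0.75)·(-2) + (2.75)·(-1) + (-4.25)·(1)) / 3 = -7/3 = -2.3333
  S[Y,Y] = ((2)·(2) + (-2)·(-2) + (-1)·(-1) + (1)·(1)) / 3 = 10/3 = 3.3333
  S = [[8.9167, -2.3333],
 [-2.3333, 3.3333]].

Step 3 — invert S. det(S) = 8.9167·3.3333 - (-2.3333)² = 24.2778.
  S^{-1} = (1/det) · [[d, -b], [-b, a]] = [[0.1373, 0.0961],
 [0.0961, 0.3673]].

Step 4 — quadratic form (x̄ - mu_0)^T · S^{-1} · (x̄ - mu_0):
  S^{-1} · (x̄ - mu_0) = (0.2952, -0.6934),
  (x̄ - mu_0)^T · [...] = (4.25)·(0.2952) + (-3)·(-0.6934) = 3.3347.

Step 5 — scale by n: T² = 4 · 3.3347 = 13.3387.

T² ≈ 13.3387


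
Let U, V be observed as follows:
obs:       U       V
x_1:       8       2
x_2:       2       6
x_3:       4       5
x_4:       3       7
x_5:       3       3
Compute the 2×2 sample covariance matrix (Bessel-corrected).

Step 1 — column means:
  mean(U) = (8 + 2 + 4 + 3 + 3) / 5 = 20/5 = 4
  mean(V) = (2 + 6 + 5 + 7 + 3) / 5 = 23/5 = 4.6

Step 2 — sample covariance S[i,j] = (1/(n-1)) · Σ_k (x_{k,i} - mean_i) · (x_{k,j} - mean_j), with n-1 = 4.
  S[U,U] = ((4)·(4) + (-2)·(-2) + (0)·(0) + (-1)·(-1) + (-1)·(-1)) / 4 = 22/4 = 5.5
  S[U,V] = ((4)·(-2.6) + (-2)·(1.4) + (0)·(0.4) + (-1)·(2.4) + (-1)·(-1.6)) / 4 = -14/4 = -3.5
  S[V,V] = ((-2.6)·(-2.6) + (1.4)·(1.4) + (0.4)·(0.4) + (2.4)·(2.4) + (-1.6)·(-1.6)) / 4 = 17.2/4 = 4.3

S is symmetric (S[j,i] = S[i,j]). Assembling:

S = [[5.5, -3.5],
 [-3.5, 4.3]]


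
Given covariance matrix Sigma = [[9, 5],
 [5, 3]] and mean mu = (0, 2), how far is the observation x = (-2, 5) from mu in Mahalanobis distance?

Step 1 — centre the observation: (x - mu) = (-2, 3).

Step 2 — invert Sigma. det(Sigma) = 9·3 - (5)² = 2.
  Sigma^{-1} = (1/det) · [[d, -b], [-b, a]] = [[1.5, -2.5],
 [-2.5, 4.5]].

Step 3 — form the quadratic (x - mu)^T · Sigma^{-1} · (x - mu):
  Sigma^{-1} · (x - mu) = (-10.5, 18.5).
  (x - mu)^T · [Sigma^{-1} · (x - mu)] = (-2)·(-10.5) + (3)·(18.5) = 76.5.

Step 4 — take square root: d = √(76.5) ≈ 8.7464.

d(x, mu) = √(76.5) ≈ 8.7464


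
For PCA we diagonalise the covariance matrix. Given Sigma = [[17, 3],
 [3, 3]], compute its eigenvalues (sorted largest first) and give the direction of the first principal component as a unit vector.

Step 1 — characteristic polynomial of 2×2 Sigma:
  det(Sigma - λI) = λ² - trace · λ + det = 0.
  trace = 17 + 3 = 20, det = 17·3 - (3)² = 42.
Step 2 — discriminant:
  Δ = trace² - 4·det = 400 - 168 = 232.
Step 3 — eigenvalues:
  λ = (trace ± √Δ)/2 = (20 ± 15.2315)/2,
  λ_1 = 17.6158,  λ_2 = 2.3842.

Step 4 — unit eigenvector for λ_1: solve (Sigma - λ_1 I)v = 0. First row:
  (17 - 17.6158)·v_x + (3)·v_y = 0, i.e. (-0.6158)·v_x + (3)·v_y = 0,
  so v ∝ (b, λ_1 - a) = (3, 0.6158) = u.
  ||u|| = √((3)² + (0.6158)²) = √(9.3792) ≈ 3.0625,
  v_1 = u/||u|| ≈ (0.9796, 0.2011) (||v_1|| = 1).

λ_1 = 17.6158,  λ_2 = 2.3842;  v_1 ≈ (0.9796, 0.2011)


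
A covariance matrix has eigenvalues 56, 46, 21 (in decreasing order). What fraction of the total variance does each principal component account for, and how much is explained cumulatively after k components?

Step 1 — total variance = trace(Sigma) = Σ λ_i = 56 + 46 + 21 = 123.

Step 2 — fraction explained by component i = λ_i / Σ λ:
  PC1: 56/123 = 0.4553
  PC2: 46/123 = 0.374
  PC3: 21/123 = 0.1707

Step 3 — cumulative fraction after k components = (λ_1 + ... + λ_k) / Σ λ:
  k = 1: 56/123 = 0.4553
  k = 2: (56 + 46)/123 = 102/123 = 0.8293
  k = 3: (56 + 46 + 21)/123 = 123/123 = 1

Summary (fraction, with percent):

explained: PC1 0.4553 (45.53%), PC2 0.374 (37.4%), PC3 0.1707 (17.07%);  cumulative: 0.4553, 0.8293, 1


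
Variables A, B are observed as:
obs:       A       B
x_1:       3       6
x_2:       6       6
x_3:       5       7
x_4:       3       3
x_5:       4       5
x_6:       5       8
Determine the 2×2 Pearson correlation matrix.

Step 1 — column means:
  mean(A) = (3 + 6 + 5 + 3 + 4 + 5) / 6 = 26/6 = 4.3333
  mean(B) = (6 + 6 + 7 + 3 + 5 + 8) / 6 = 35/6 = 5.8333

Step 2 — sample variances and covariances s[i,j] = (1/(n-1)) · Σ_k (x_{k,i} - mean_i) · (x_{k,j} - mean_j), with n-1 = 5:
  s[A,A] = ((-1.3333)·(-1.3333) + (1.6667)·(1.6667) + (0.6667)·(0.6667) + (-1.3333)·(-1.3333) + (-0.3333)·(-0.3333) + (0.6667)·(0.6667)) / 5 = 7.3333/5 = 1.4667
  s[A,B] = ((-1.3333)·(0.1667) + (1.6667)·(0.1667) + (0.6667)·(1.1667) + (-1.3333)·(-2.8333) + (-0.3333)·(-0.8333) + (0.6667)·(2.1667)) / 5 = 6.3333/5 = 1.2667
  s[B,B] = ((0.1667)·(0.1667) + (0.1667)·(0.1667) + (1.1667)·(1.1667) + (-2.8333)·(-2.8333) + (-0.8333)·(-0.8333) + (2.1667)·(2.1667)) / 5 = 14.8333/5 = 2.9667
  Sample standard deviations s_i = √(s[i,i]):
  s(A) = √(1.4667) = 1.2111
  s(B) = √(2.9667) = 1.7224

Step 3 — r_{ij} = s_{ij} / (s_i · s_j):
  r[A,A] = 1 (diagonal).
  r[A,B] = 1.2667 / (1.2111 · 1.7224) = 1.2667 / 2.0859 = 0.6072
  r[B,B] = 1 (diagonal).

R is symmetric with unit diagonal. Assembling:

R = [[1, 0.6072],
 [0.6072, 1]]


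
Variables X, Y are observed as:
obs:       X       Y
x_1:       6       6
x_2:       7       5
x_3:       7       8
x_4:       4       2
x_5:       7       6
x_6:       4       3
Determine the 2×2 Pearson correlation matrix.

Step 1 — column means:
  mean(X) = (6 + 7 + 7 + 4 + 7 + 4) / 6 = 35/6 = 5.8333
  mean(Y) = (6 + 5 + 8 + 2 + 6 + 3) / 6 = 30/6 = 5

Step 2 — sample variances and covariances s[i,j] = (1/(n-1)) · Σ_k (x_{k,i} - mean_i) · (x_{k,j} - mean_j), with n-1 = 5:
  s[X,X] = ((0.1667)·(0.1667) + (1.1667)·(1.1667) + (1.1667)·(1.1667) + (-1.8333)·(-1.8333) + (1.1667)·(1.1667) + (-1.8333)·(-1.8333)) / 5 = 10.8333/5 = 2.1667
  s[X,Y] = ((0.1667)·(1) + (1.1667)·(0) + (1.1667)·(3) + (-1.8333)·(-3) + (1.1667)·(1) + (-1.8333)·(-2)) / 5 = 14/5 = 2.8
  s[Y,Y] = ((1)·(1) + (0)·(0) + (3)·(3) + (-3)·(-3) + (1)·(1) + (-2)·(-2)) / 5 = 24/5 = 4.8
  Sample standard deviations s_i = √(s[i,i]):
  s(X) = √(2.1667) = 1.472
  s(Y) = √(4.8) = 2.1909

Step 3 — r_{ij} = s_{ij} / (s_i · s_j):
  r[X,X] = 1 (diagonal).
  r[X,Y] = 2.8 / (1.472 · 2.1909) = 2.8 / 3.2249 = 0.8682
  r[Y,Y] = 1 (diagonal).

R is symmetric with unit diagonal. Assembling:

R = [[1, 0.8682],
 [0.8682, 1]]


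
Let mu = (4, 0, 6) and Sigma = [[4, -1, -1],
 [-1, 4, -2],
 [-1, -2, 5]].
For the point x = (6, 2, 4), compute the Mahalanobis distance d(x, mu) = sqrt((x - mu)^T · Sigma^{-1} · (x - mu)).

Step 1 — centre the observation: (x - mu) = (2, 2, -2).

Step 2 — invert Sigma (cofactor / det for 3×3, or solve directly):
  Sigma^{-1} = [[0.3137, 0.1373, 0.1176],
 [0.1373, 0.3725, 0.1765],
 [0.1176, 0.1765, 0.2941]].

Step 3 — form the quadratic (x - mu)^T · Sigma^{-1} · (x - mu):
  Sigma^{-1} · (x - mu) = (0.6667, 0.6667, 0).
  (x - mu)^T · [Sigma^{-1} · (x - mu)] = (2)·(0.6667) + (2)·(0.6667) + (-2)·(0) = 2.6667.

Step 4 — take square root: d = √(2.6667) ≈ 1.633.

d(x, mu) = √(2.6667) ≈ 1.633


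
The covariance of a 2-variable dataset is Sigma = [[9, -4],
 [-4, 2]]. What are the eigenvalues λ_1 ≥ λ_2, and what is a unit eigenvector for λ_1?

Step 1 — characteristic polynomial of 2×2 Sigma:
  det(Sigma - λI) = λ² - trace · λ + det = 0.
  trace = 9 + 2 = 11, det = 9·2 - (-4)² = 2.
Step 2 — discriminant:
  Δ = trace² - 4·det = 121 - 8 = 113.
Step 3 — eigenvalues:
  λ = (trace ± √Δ)/2 = (11 ± 10.6301)/2,
  λ_1 = 10.8151,  λ_2 = 0.1849.

Step 4 — unit eigenvector for λ_1: solve (Sigma - λ_1 I)v = 0. First row:
  (9 - 10.8151)·v_x + (-4)·v_y = 0, i.e. (-1.8151)·v_x + (-4)·v_y = 0,
  so v ∝ (b, λ_1 - a) = (-4, 1.8151); multiply by -1 so the first entry is positive: u = (4, -1.8151).
  ||u|| = √((4)² + (-1.8151)²) = √(19.2945) ≈ 4.3925,
  v_1 = u/||u|| ≈ (0.9106, -0.4132) (||v_1|| = 1).

λ_1 = 10.8151,  λ_2 = 0.1849;  v_1 ≈ (0.9106, -0.4132)


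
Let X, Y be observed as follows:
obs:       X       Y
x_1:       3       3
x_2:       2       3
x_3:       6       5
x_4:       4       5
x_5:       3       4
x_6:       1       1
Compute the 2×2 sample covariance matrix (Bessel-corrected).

Step 1 — column means:
  mean(X) = (3 + 2 + 6 + 4 + 3 + 1) / 6 = 19/6 = 3.1667
  mean(Y) = (3 + 3 + 5 + 5 + 4 + 1) / 6 = 21/6 = 3.5

Step 2 — sample covariance S[i,j] = (1/(n-1)) · Σ_k (x_{k,i} - mean_i) · (x_{k,j} - mean_j), with n-1 = 5.
  S[X,X] = ((-0.1667)·(-0.1667) + (-1.1667)·(-1.1667) + (2.8333)·(2.8333) + (0.8333)·(0.8333) + (-0.1667)·(-0.1667) + (-2.1667)·(-2.1667)) / 5 = 14.8333/5 = 2.9667
  S[X,Y] = ((-0.1667)·(-0.5) + (-1.1667)·(-0.5) + (2.8333)·(1.5) + (0.8333)·(1.5) + (-0.1667)·(0.5) + (-2.1667)·(-2.5)) / 5 = 11.5/5 = 2.3
  S[Y,Y] = ((-0.5)·(-0.5) + (-0.5)·(-0.5) + (1.5)·(1.5) + (1.5)·(1.5) + (0.5)·(0.5) + (-2.5)·(-2.5)) / 5 = 11.5/5 = 2.3

S is symmetric (S[j,i] = S[i,j]). Assembling:

S = [[2.9667, 2.3],
 [2.3, 2.3]]


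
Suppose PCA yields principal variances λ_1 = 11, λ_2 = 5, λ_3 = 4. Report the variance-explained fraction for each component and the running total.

Step 1 — total variance = trace(Sigma) = Σ λ_i = 11 + 5 + 4 = 20.

Step 2 — fraction explained by component i = λ_i / Σ λ:
  PC1: 11/20 = 0.55
  PC2: 5/20 = 0.25
  PC3: 4/20 = 0.2

Step 3 — cumulative fraction after k components = (λ_1 + ... + λ_k) / Σ λ:
  k = 1: 11/20 = 0.55
  k = 2: (11 + 5)/20 = 16/20 = 0.8
  k = 3: (11 + 5 + 4)/20 = 20/20 = 1

Summary (fraction, with percent):

explained: PC1 0.55 (55%), PC2 0.25 (25%), PC3 0.2 (20%);  cumulative: 0.55, 0.8, 1


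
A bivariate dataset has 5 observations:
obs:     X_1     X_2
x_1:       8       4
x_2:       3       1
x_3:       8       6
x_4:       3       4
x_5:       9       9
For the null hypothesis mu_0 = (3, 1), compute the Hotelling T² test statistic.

Step 1 — sample mean vector:
  mean(X_1) = (8 + 3 + 8 + 3 + 9) / 5 = 31/5 = 6.2
  mean(X_2) = (4 + 1 + 6 + 4 + 9) / 5 = 24/5 = 4.8
  x̄ = (6.2, 4.8),  deviation x̄ - mu_0 = (6.2, 4.8) - (3, 1) = (3.2, 3.8).

Step 2 — sample covariance matrix, S[i,j] = (1/(n-1)) · Σ_k (x_{k,i} - mean_i) · (x_{k,j} - mean_j), divisor n-1 = 4:
  S[X_1,X_1] = ((1.8)·(1.8) + (-3.2)·(-3.2) + (1.8)·(1.8) + (-3.2)·(-3.2) + (2.8)·(2.8)) / 4 = 34.8/4 = 8.7
  S[X_1,X_2] = ((1.8)·(-0.8) + (-3.2)·(-3.8) + (1.8)·(1.2) + (-3.2)·(-0.8) + (2.8)·(4.2)) / 4 = 27.2/4 = 6.8
  S[X_2,X_2] = ((-0.8)·(-0.8) + (-3.8)·(-3.8) + (1.2)·(1.2) + (-0.8)·(-0.8) + (4.2)·(4.2)) / 4 = 34.8/4 = 8.7
  S = [[8.7, 6.8],
 [6.8, 8.7]].

Step 3 — invert S. det(S) = 8.7·8.7 - (6.8)² = 29.45.
  S^{-1} = (1/det) · [[d, -b], [-b, a]] = [[0.2954, -0.2309],
 [-0.2309, 0.2954]].

Step 4 — quadratic form (x̄ - mu_0)^T · S^{-1} · (x̄ - mu_0):
  S^{-1} · (x̄ - mu_0) = (0.0679, 0.3837),
  (x̄ - mu_0)^T · [...] = (3.2)·(0.0679) + (3.8)·(0.3837) = 1.6754.

Step 5 — scale by n: T² = 5 · 1.6754 = 8.3769.

T² ≈ 8.3769


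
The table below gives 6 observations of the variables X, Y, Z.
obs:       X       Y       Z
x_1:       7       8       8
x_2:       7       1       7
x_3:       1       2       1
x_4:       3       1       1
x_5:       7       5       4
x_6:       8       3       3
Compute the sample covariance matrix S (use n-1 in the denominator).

Step 1 — column means:
  mean(X) = (7 + 7 + 1 + 3 + 7 + 8) / 6 = 33/6 = 5.5
  mean(Y) = (8 + 1 + 2 + 1 + 5 + 3) / 6 = 20/6 = 3.3333
  mean(Z) = (8 + 7 + 1 + 1 + 4 + 3) / 6 = 24/6 = 4

Step 2 — sample covariance S[i,j] = (1/(n-1)) · Σ_k (x_{k,i} - mean_i) · (x_{k,j} - mean_j), with n-1 = 5.
  S[X,X] = ((1.5)·(1.5) + (1.5)·(1.5) + (-4.5)·(-4.5) + (-2.5)·(-2.5) + (1.5)·(1.5) + (2.5)·(2.5)) / 5 = 39.5/5 = 7.9
  S[X,Y] = ((1.5)·(4.6667) + (1.5)·(-2.3333) + (-4.5)·(-1.3333) + (-2.5)·(-2.3333) + (1.5)·(1.6667) + (2.5)·(-0.3333)) / 5 = 17/5 = 3.4
  S[X,Z] = ((1.5)·(4) + (1.5)·(3) + (-4.5)·(-3) + (-2.5)·(-3) + (1.5)·(0) + (2.5)·(-1)) / 5 = 29/5 = 5.8
  S[Y,Y] = ((4.6667)·(4.6667) + (-2.3333)·(-2.3333) + (-1.3333)·(-1.3333) + (-2.3333)·(-2.3333) + (1.6667)·(1.6667) + (-0.3333)·(-0.3333)) / 5 = 37.3333/5 = 7.4667
  S[Y,Z] = ((4.6667)·(4) + (-2.3333)·(3) + (-1.3333)·(-3) + (-2.3333)·(-3) + (1.6667)·(0) + (-0.3333)·(-1)) / 5 = 23/5 = 4.6
  S[Z,Z] = ((4)·(4) + (3)·(3) + (-3)·(-3) + (-3)·(-3) + (0)·(0) + (-1)·(-1)) / 5 = 44/5 = 8.8

S is symmetric (S[j,i] = S[i,j]). Assembling:

S = [[7.9, 3.4, 5.8],
 [3.4, 7.4667, 4.6],
 [5.8, 4.6, 8.8]]


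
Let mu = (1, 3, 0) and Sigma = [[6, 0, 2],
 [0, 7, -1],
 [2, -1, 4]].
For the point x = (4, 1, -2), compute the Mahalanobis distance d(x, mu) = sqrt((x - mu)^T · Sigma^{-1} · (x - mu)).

Step 1 — centre the observation: (x - mu) = (3, -2, -2).

Step 2 — invert Sigma (cofactor / det for 3×3, or solve directly):
  Sigma^{-1} = [[0.2015, -0.0149, -0.1045],
 [-0.0149, 0.1493, 0.0448],
 [-0.1045, 0.0448, 0.3134]].

Step 3 — form the quadratic (x - mu)^T · Sigma^{-1} · (x - mu):
  Sigma^{-1} · (x - mu) = (0.8433, -0.4328, -1.0299).
  (x - mu)^T · [Sigma^{-1} · (x - mu)] = (3)·(0.8433) + (-2)·(-0.4328) + (-2)·(-1.0299) = 5.4552.

Step 4 — take square root: d = √(5.4552) ≈ 2.3356.

d(x, mu) = √(5.4552) ≈ 2.3356


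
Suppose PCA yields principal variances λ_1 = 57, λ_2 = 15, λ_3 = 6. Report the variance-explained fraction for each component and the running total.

Step 1 — total variance = trace(Sigma) = Σ λ_i = 57 + 15 + 6 = 78.

Step 2 — fraction explained by component i = λ_i / Σ λ:
  PC1: 57/78 = 0.7308
  PC2: 15/78 = 0.1923
  PC3: 6/78 = 0.0769

Step 3 — cumulative fraction after k components = (λ_1 + ... + λ_k) / Σ λ:
  k = 1: 57/78 = 0.7308
  k = 2: (57 + 15)/78 = 72/78 = 0.9231
  k = 3: (57 + 15 + 6)/78 = 78/78 = 1

Summary (fraction, with percent):

explained: PC1 0.7308 (73.08%), PC2 0.1923 (19.23%), PC3 0.0769 (7.69%);  cumulative: 0.7308, 0.9231, 1


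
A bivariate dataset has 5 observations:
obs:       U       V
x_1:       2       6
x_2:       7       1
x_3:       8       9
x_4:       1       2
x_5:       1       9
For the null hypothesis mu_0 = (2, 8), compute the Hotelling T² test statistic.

Step 1 — sample mean vector:
  mean(U) = (2 + 7 + 8 + 1 + 1) / 5 = 19/5 = 3.8
  mean(V) = (6 + 1 + 9 + 2 + 9) / 5 = 27/5 = 5.4
  x̄ = (3.8, 5.4),  deviation x̄ - mu_0 = (3.8, 5.4) - (2, 8) = (1.8, -2.6).

Step 2 — sample covariance matrix, S[i,j] = (1/(n-1)) · Σ_k (x_{k,i} - mean_i) · (x_{k,j} - mean_j), divisor n-1 = 4:
  S[U,U] = ((-1.8)·(-1.8) + (3.2)·(3.2) + (4.2)·(4.2) + (-2.8)·(-2.8) + (-2.8)·(-2.8)) / 4 = 46.8/4 = 11.7
  S[U,V] = ((-1.8)·(0.6) + (3.2)·(-4.4) + (4.2)·(3.6) + (-2.8)·(-3.4) + (-2.8)·(3.6)) / 4 = -0.6/4 = -0.15
  S[V,V] = ((0.6)·(0.6) + (-4.4)·(-4.4) + (3.6)·(3.6) + (-3.4)·(-3.4) + (3.6)·(3.6)) / 4 = 57.2/4 = 14.3
  S = [[11.7, -0.15],
 [-0.15, 14.3]].

Step 3 — invert S. det(S) = 11.7·14.3 - (-0.15)² = 167.2875.
  S^{-1} = (1/det) · [[d, -b], [-b, a]] = [[0.0855, 0.0009],
 [0.0009, 0.0699]].

Step 4 — quadratic form (x̄ - mu_0)^T · S^{-1} · (x̄ - mu_0):
  S^{-1} · (x̄ - mu_0) = (0.1515, -0.1802),
  (x̄ - mu_0)^T · [...] = (1.8)·(0.1515) + (-2.6)·(-0.1802) = 0.7414.

Step 5 — scale by n: T² = 5 · 0.7414 = 3.7068.

T² ≈ 3.7068


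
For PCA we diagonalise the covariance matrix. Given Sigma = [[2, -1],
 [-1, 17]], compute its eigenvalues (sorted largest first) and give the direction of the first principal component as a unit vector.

Step 1 — characteristic polynomial of 2×2 Sigma:
  det(Sigma - λI) = λ² - trace · λ + det = 0.
  trace = 2 + 17 = 19, det = 2·17 - (-1)² = 33.
Step 2 — discriminant:
  Δ = trace² - 4·det = 361 - 132 = 229.
Step 3 — eigenvalues:
  λ = (trace ± √Δ)/2 = (19 ± 15.1327)/2,
  λ_1 = 17.0664,  λ_2 = 1.9336.

Step 4 — unit eigenvector for λ_1: solve (Sigma - λ_1 I)v = 0. First row:
  (2 - 17.0664)·v_x + (-1)·v_y = 0, i.e. (-15.0664)·v_x + (-1)·v_y = 0,
  so v ∝ (b, λ_1 - a) = (-1, 15.0664); multiply by -1 so the first entry is positive: u = (1, -15.0664).
  ||u|| = √((1)² + (-15.0664)²) = √(227.9956) ≈ 15.0995,
  v_1 = u/||u|| ≈ (0.0662, -0.9978) (||v_1|| = 1).

λ_1 = 17.0664,  λ_2 = 1.9336;  v_1 ≈ (0.0662, -0.9978)


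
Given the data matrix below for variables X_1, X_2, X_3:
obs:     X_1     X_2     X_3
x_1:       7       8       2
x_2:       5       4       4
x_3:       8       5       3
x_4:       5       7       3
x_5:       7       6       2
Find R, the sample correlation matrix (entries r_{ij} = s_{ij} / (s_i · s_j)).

Step 1 — column means:
  mean(X_1) = (7 + 5 + 8 + 5 + 7) / 5 = 32/5 = 6.4
  mean(X_2) = (8 + 4 + 5 + 7 + 6) / 5 = 30/5 = 6
  mean(X_3) = (2 + 4 + 3 + 3 + 2) / 5 = 14/5 = 2.8

Step 2 — sample variances and covariances s[i,j] = (1/(n-1)) · Σ_k (x_{k,i} - mean_i) · (x_{k,j} - mean_j), with n-1 = 4:
  s[X_1,X_1] = ((0.6)·(0.6) + (-1.4)·(-1.4) + (1.6)·(1.6) + (-1.4)·(-1.4) + (0.6)·(0.6)) / 4 = 7.2/4 = 1.8
  s[X_1,X_2] = ((0.6)·(2) + (-1.4)·(-2) + (1.6)·(-1) + (-1.4)·(1) + (0.6)·(0)) / 4 = 1/4 = 0.25
  s[X_1,X_3] = ((0.6)·(-0.8) + (-1.4)·(1.2) + (1.6)·(0.2) + (-1.4)·(0.2) + (0.6)·(-0.8)) / 4 = -2.6/4 = -0.65
  s[X_2,X_2] = ((2)·(2) + (-2)·(-2) + (-1)·(-1) + (1)·(1) + (0)·(0)) / 4 = 10/4 = 2.5
  s[X_2,X_3] = ((2)·(-0.8) + (-2)·(1.2) + (-1)·(0.2) + (1)·(0.2) + (0)·(-0.8)) / 4 = -4/4 = -1
  s[X_3,X_3] = ((-0.8)·(-0.8) + (1.2)·(1.2) + (0.2)·(0.2) + (0.2)·(0.2) + (-0.8)·(-0.8)) / 4 = 2.8/4 = 0.7
  Sample standard deviations s_i = √(s[i,i]):
  s(X_1) = √(1.8) = 1.3416
  s(X_2) = √(2.5) = 1.5811
  s(X_3) = √(0.7) = 0.8367

Step 3 — r_{ij} = s_{ij} / (s_i · s_j):
  r[X_1,X_1] = 1 (diagonal).
  r[X_1,X_2] = 0.25 / (1.3416 · 1.5811) = 0.25 / 2.1213 = 0.1179
  r[X_1,X_3] = -0.65 / (1.3416 · 0.8367) = -0.65 / 1.1225 = -0.5791
  r[X_2,X_2] = 1 (diagonal).
  r[X_2,X_3] = -1 / (1.5811 · 0.8367) = -1 / 1.3229 = -0.7559
  r[X_3,X_3] = 1 (diagonal).

R is symmetric with unit diagonal. Assembling:

R = [[1, 0.1179, -0.5791],
 [0.1179, 1, -0.7559],
 [-0.5791, -0.7559, 1]]


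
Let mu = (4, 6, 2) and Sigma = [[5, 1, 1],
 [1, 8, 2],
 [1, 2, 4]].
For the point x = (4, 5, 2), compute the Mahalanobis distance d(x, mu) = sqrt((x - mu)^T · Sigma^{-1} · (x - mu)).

Step 1 — centre the observation: (x - mu) = (0, -1, 0).

Step 2 — invert Sigma (cofactor / det for 3×3, or solve directly):
  Sigma^{-1} = [[0.2121, -0.0152, -0.0455],
 [-0.0152, 0.1439, -0.0682],
 [-0.0455, -0.0682, 0.2955]].

Step 3 — form the quadratic (x - mu)^T · Sigma^{-1} · (x - mu):
  Sigma^{-1} · (x - mu) = (0.0152, -0.1439, 0.0682).
  (x - mu)^T · [Sigma^{-1} · (x - mu)] = (0)·(0.0152) + (-1)·(-0.1439) + (0)·(0.0682) = 0.1439.

Step 4 — take square root: d = √(0.1439) ≈ 0.3794.

d(x, mu) = √(0.1439) ≈ 0.3794


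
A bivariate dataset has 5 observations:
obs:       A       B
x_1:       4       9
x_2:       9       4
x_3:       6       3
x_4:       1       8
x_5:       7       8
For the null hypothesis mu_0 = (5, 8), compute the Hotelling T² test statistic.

Step 1 — sample mean vector:
  mean(A) = (4 + 9 + 6 + 1 + 7) / 5 = 27/5 = 5.4
  mean(B) = (9 + 4 + 3 + 8 + 8) / 5 = 32/5 = 6.4
  x̄ = (5.4, 6.4),  deviation x̄ - mu_0 = (5.4, 6.4) - (5, 8) = (0.4, -1.6).

Step 2 — sample covariance matrix, S[i,j] = (1/(n-1)) · Σ_k (x_{k,i} - mean_i) · (x_{k,j} - mean_j), divisor n-1 = 4:
  S[A,A] = ((-1.4)·(-1.4) + (3.6)·(3.6) + (0.6)·(0.6) + (-4.4)·(-4.4) + (1.6)·(1.6)) / 4 = 37.2/4 = 9.3
  S[A,B] = ((-1.4)·(2.6) + (3.6)·(-2.4) + (0.6)·(-3.4) + (-4.4)·(1.6) + (1.6)·(1.6)) / 4 = -18.8/4 = -4.7
  S[B,B] = ((2.6)·(2.6) + (-2.4)·(-2.4) + (-3.4)·(-3.4) + (1.6)·(1.6) + (1.6)·(1.6)) / 4 = 29.2/4 = 7.3
  S = [[9.3, -4.7],
 [-4.7, 7.3]].

Step 3 — invert S. det(S) = 9.3·7.3 - (-4.7)² = 45.8.
  S^{-1} = (1/det) · [[d, -b], [-b, a]] = [[0.1594, 0.1026],
 [0.1026, 0.2031]].

Step 4 — quadratic form (x̄ - mu_0)^T · S^{-1} · (x̄ - mu_0):
  S^{-1} · (x̄ - mu_0) = (-0.1004, -0.2838),
  (x̄ - mu_0)^T · [...] = (0.4)·(-0.1004) + (-1.6)·(-0.2838) = 0.414.

Step 5 — scale by n: T² = 5 · 0.414 = 2.0699.

T² ≈ 2.0699


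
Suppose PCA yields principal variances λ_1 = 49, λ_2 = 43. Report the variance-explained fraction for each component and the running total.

Step 1 — total variance = trace(Sigma) = Σ λ_i = 49 + 43 = 92.

Step 2 — fraction explained by component i = λ_i / Σ λ:
  PC1: 49/92 = 0.5326
  PC2: 43/92 = 0.4674

Step 3 — cumulative fraction after k components = (λ_1 + ... + λ_k) / Σ λ:
  k = 1: 49/92 = 0.5326
  k = 2: (49 + 43)/92 = 92/92 = 1

Summary (fraction, with percent):

explained: PC1 0.5326 (53.26%), PC2 0.4674 (46.74%);  cumulative: 0.5326, 1


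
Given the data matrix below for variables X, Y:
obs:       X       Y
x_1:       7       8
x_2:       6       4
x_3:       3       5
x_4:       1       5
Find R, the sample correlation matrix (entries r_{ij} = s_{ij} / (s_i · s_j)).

Step 1 — column means:
  mean(X) = (7 + 6 + 3 + 1) / 4 = 17/4 = 4.25
  mean(Y) = (8 + 4 + 5 + 5) / 4 = 22/4 = 5.5

Step 2 — sample variances and covariances s[i,j] = (1/(n-1)) · Σ_k (x_{k,i} - mean_i) · (x_{k,j} - mean_j), with n-1 = 3:
  s[X,X] = ((2.75)·(2.75) + (1.75)·(1.75) + (-1.25)·(-1.25) + (-3.25)·(-3.25)) / 3 = 22.75/3 = 7.5833
  s[X,Y] = ((2.75)·(2.5) + (1.75)·(-1.5) + (-1.25)·(-0.5) + (-3.25)·(-0.5)) / 3 = 6.5/3 = 2.1667
  s[Y,Y] = ((2.5)·(2.5) + (-1.5)·(-1.5) + (-0.5)·(-0.5) + (-0.5)·(-0.5)) / 3 = 9/3 = 3
  Sample standard deviations s_i = √(s[i,i]):
  s(X) = √(7.5833) = 2.7538
  s(Y) = √(3) = 1.7321

Step 3 — r_{ij} = s_{ij} / (s_i · s_j):
  r[X,X] = 1 (diagonal).
  r[X,Y] = 2.1667 / (2.7538 · 1.7321) = 2.1667 / 4.7697 = 0.4543
  r[Y,Y] = 1 (diagonal).

R is symmetric with unit diagonal. Assembling:

R = [[1, 0.4543],
 [0.4543, 1]]


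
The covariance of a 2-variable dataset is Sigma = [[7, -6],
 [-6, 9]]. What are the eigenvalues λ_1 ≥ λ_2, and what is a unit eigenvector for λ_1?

Step 1 — characteristic polynomial of 2×2 Sigma:
  det(Sigma - λI) = λ² - trace · λ + det = 0.
  trace = 7 + 9 = 16, det = 7·9 - (-6)² = 27.
Step 2 — discriminant:
  Δ = trace² - 4·det = 256 - 108 = 148.
Step 3 — eigenvalues:
  λ = (trace ± √Δ)/2 = (16 ± 12.1655)/2,
  λ_1 = 14.0828,  λ_2 = 1.9172.

Step 4 — unit eigenvector for λ_1: solve (Sigma - λ_1 I)v = 0. First row:
  (7 - 14.0828)·v_x + (-6)·v_y = 0, i.e. (-7.0828)·v_x + (-6)·v_y = 0,
  so v ∝ (b, λ_1 - a) = (-6, 7.0828); multiply by -1 so the first entry is positive: u = (6, -7.0828).
  ||u|| = √((6)² + (-7.0828)²) = √(86.1655) ≈ 9.2825,
  v_1 = u/||u|| ≈ (0.6464, -0.763) (||v_1|| = 1).

λ_1 = 14.0828,  λ_2 = 1.9172;  v_1 ≈ (0.6464, -0.763)


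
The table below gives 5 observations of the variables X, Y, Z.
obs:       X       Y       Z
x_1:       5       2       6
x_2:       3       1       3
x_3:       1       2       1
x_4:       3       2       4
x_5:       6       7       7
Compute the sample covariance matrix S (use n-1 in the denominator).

Step 1 — column means:
  mean(X) = (5 + 3 + 1 + 3 + 6) / 5 = 18/5 = 3.6
  mean(Y) = (2 + 1 + 2 + 2 + 7) / 5 = 14/5 = 2.8
  mean(Z) = (6 + 3 + 1 + 4 + 7) / 5 = 21/5 = 4.2

Step 2 — sample covariance S[i,j] = (1/(n-1)) · Σ_k (x_{k,i} - mean_i) · (x_{k,j} - mean_j), with n-1 = 4.
  S[X,X] = ((1.4)·(1.4) + (-0.6)·(-0.6) + (-2.6)·(-2.6) + (-0.6)·(-0.6) + (2.4)·(2.4)) / 4 = 15.2/4 = 3.8
  S[X,Y] = ((1.4)·(-0.8) + (-0.6)·(-1.8) + (-2.6)·(-0.8) + (-0.6)·(-0.8) + (2.4)·(4.2)) / 4 = 12.6/4 = 3.15
  S[X,Z] = ((1.4)·(1.8) + (-0.6)·(-1.2) + (-2.6)·(-3.2) + (-0.6)·(-0.2) + (2.4)·(2.8)) / 4 = 18.4/4 = 4.6
  S[Y,Y] = ((-0.8)·(-0.8) + (-1.8)·(-1.8) + (-0.8)·(-0.8) + (-0.8)·(-0.8) + (4.2)·(4.2)) / 4 = 22.8/4 = 5.7
  S[Y,Z] = ((-0.8)·(1.8) + (-1.8)·(-1.2) + (-0.8)·(-3.2) + (-0.8)·(-0.2) + (4.2)·(2.8)) / 4 = 15.2/4 = 3.8
  S[Z,Z] = ((1.8)·(1.8) + (-1.2)·(-1.2) + (-3.2)·(-3.2) + (-0.2)·(-0.2) + (2.8)·(2.8)) / 4 = 22.8/4 = 5.7

S is symmetric (S[j,i] = S[i,j]). Assembling:

S = [[3.8, 3.15, 4.6],
 [3.15, 5.7, 3.8],
 [4.6, 3.8, 5.7]]


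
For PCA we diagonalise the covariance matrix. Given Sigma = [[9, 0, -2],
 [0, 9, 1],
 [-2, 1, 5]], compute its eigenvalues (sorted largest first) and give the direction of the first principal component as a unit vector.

Step 1 — characteristic polynomial p(λ) = det(λI - Sigma) = λ³ - tr·λ² + c_1·λ - det, where tr = trace, c_1 = sum of the principal 2×2 minors, det = det(Sigma):
  tr = 9 + 9 + 5 = 23,
  c_1 = (9·9 - (0)²) + (9·5 - (-2)²) + (9·5 - (1)²) = 81 + 41 + 44 = 166,
  det = 9·(9·5 - (1)²) - (0)·((0)·5 - (1)·(-2)) + (-2)·((0)·(1) - 9·(-2)) = 9·(44) - (0)·(2) + (-2)·(18) = 360.
  So p(λ) = λ³ - 23λ² + 166λ - 360.
Step 2 — look for an integer root (rational root theorem: any rational root is an integer divisor of 360). Testing λ = 4:
  p(4) = 64 - 368 + 664 - 360 = 0  ✓
  Dividing out (λ - 4): p(λ) = (λ - 4)(λ² - 19λ + 90).
Step 3 — remaining eigenvalues from the quadratic λ² - 19λ + 90 = 0:
  Δ = 19² - 4·90 = 361 - 360 = 1,  λ = (19 ± √1)/2 = (19 ± 1)/2 = 10 or 9.
  Sorted: λ_1 = 10,  λ_2 = 9,  λ_3 = 4  (check: sum = 23 = tr ✓).

Step 4 — unit eigenvector for λ_1 = 10: v spans the null space of (Sigma - λ_1 I), whose rows are
  r_1 = (-1, 0, -2),  r_2 = (0, -1, 1),  r_3 = (-2, 1, -5).
  v is orthogonal to every row, so take v ∝ r_1 × r_2 = ((0)·(1) - (-2)·(-1), (-2)·(0) - (-1)·(1), (-1)·(-1) - (0)·(0)) = (-2, 1, 1).
  Rescale (multiply by -1 so the first nonzero entry is positive): u = (2, -1, -1).
  ||u|| = √((2)² + (-1)² + (-1)²) = √(6) ≈ 2.4495,  v_1 = u/||u|| ≈ (0.8165, -0.4082, -0.4082) (||v_1|| = 1).

λ_1 = 10,  λ_2 = 9,  λ_3 = 4;  v_1 ≈ (0.8165, -0.4082, -0.4082)
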